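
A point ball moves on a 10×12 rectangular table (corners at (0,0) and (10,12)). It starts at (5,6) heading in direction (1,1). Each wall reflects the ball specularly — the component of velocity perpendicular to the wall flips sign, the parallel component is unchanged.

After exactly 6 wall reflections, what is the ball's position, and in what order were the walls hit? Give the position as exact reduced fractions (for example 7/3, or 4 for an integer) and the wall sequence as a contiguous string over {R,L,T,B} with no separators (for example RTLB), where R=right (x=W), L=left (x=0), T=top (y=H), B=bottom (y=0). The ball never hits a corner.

Final position: (5,12)
Wall sequence: RTLBRT

1. t=5 → R at (10,11); v=(-1,1)
2. t=1 → T at (9,12); v=(-1,-1)
3. t=9 → L at (0,3); v=(1,-1)
4. t=3 → B at (3,0); v=(1,1)
5. t=7 → R at (10,7); v=(-1,1)
6. t=5 → T at (5,12); v=(-1,-1)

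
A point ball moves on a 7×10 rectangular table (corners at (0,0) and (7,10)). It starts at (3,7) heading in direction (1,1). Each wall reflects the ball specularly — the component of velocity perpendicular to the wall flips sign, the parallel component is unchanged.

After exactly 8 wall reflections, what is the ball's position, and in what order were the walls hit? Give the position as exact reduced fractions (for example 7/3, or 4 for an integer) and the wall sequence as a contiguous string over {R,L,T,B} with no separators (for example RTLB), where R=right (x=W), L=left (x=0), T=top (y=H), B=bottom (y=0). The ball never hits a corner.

Final position: (7,1)
Wall sequence: TRLBRTLR

1. t=3 → T at (6,10); v=(1,-1)
2. t=1 → R at (7,9); v=(-1,-1)
3. t=7 → L at (0,2); v=(1,-1)
4. t=2 → B at (2,0); v=(1,1)
5. t=5 → R at (7,5); v=(-1,1)
6. t=5 → T at (2,10); v=(-1,-1)
7. t=2 → L at (0,8); v=(1,-1)
8. t=7 → R at (7,1); v=(-1,-1)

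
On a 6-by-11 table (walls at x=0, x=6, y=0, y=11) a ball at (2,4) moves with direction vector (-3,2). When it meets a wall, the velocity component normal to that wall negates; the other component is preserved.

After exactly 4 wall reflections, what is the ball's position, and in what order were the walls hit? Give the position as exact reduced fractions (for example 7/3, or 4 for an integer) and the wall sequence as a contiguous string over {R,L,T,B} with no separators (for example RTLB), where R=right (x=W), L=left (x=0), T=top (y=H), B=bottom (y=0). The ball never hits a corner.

Final position: (0,26/3)
Wall sequence: LRTL

1. t=2/3 → L at (0,16/3); v=(3,2)
2. t=2 → R at (6,28/3); v=(-3,2)
3. t=5/6 → T at (7/2,11); v=(-3,-2)
4. t=7/6 → L at (0,26/3); v=(3,-2)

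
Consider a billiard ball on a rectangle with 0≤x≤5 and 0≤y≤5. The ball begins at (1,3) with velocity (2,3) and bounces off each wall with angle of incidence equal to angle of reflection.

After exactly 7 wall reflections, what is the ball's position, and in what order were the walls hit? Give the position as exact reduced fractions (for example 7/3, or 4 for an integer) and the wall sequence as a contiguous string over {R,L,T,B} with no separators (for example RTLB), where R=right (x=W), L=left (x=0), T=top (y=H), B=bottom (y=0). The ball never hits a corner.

Final position: (5,4)
Wall sequence: TRBTLBR

1. t=2/3 → T at (7/3,5); v=(2,-3)
2. t=4/3 → R at (5,1); v=(-2,-3)
3. t=1/3 → B at (13/3,0); v=(-2,3)
4. t=5/3 → T at (1,5); v=(-2,-3)
5. t=1/2 → L at (0,7/2); v=(2,-3)
6. t=7/6 → B at (7/3,0); v=(2,3)
7. t=4/3 → R at (5,4); v=(-2,3)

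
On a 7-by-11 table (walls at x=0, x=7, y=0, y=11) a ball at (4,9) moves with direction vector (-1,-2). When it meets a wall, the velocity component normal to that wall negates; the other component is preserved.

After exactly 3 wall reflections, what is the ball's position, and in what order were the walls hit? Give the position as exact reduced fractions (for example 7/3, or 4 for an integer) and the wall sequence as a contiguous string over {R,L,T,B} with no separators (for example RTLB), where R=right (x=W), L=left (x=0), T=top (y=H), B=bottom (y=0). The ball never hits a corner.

1. t=4 → L at (0,1); v=(1,-2)
2. t=1/2 → B at (1/2,0); v=(1,2)
3. t=11/2 → T at (6,11); v=(1,-2)

Final position: (6,11)
Wall sequence: LBT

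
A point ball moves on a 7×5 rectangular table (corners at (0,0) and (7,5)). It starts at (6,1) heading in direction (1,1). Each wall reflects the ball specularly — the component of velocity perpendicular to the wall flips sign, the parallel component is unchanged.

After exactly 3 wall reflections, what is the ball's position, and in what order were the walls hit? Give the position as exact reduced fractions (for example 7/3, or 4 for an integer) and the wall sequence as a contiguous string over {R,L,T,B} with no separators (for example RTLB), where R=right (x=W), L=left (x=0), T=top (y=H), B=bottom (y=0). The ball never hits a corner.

Final position: (0,1)
Wall sequence: RTL

1. t=1 → R at (7,2); v=(-1,1)
2. t=3 → T at (4,5); v=(-1,-1)
3. t=4 → L at (0,1); v=(1,-1)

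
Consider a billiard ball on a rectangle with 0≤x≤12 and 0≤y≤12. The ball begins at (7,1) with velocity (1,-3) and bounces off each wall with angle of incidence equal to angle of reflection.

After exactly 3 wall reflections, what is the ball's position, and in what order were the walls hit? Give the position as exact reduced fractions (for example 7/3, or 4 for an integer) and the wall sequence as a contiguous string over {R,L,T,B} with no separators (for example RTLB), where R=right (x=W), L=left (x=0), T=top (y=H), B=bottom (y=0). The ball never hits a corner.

1. t=1/3 → B at (22/3,0); v=(1,3)
2. t=4 → T at (34/3,12); v=(1,-3)
3. t=2/3 → R at (12,10); v=(-1,-3)

Final position: (12,10)
Wall sequence: BTR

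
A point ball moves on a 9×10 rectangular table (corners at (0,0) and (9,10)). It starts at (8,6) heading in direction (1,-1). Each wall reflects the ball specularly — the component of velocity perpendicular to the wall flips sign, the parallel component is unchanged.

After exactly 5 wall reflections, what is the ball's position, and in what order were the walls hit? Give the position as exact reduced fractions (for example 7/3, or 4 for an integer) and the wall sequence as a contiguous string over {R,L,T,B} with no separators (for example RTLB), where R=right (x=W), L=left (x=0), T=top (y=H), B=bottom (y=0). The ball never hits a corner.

1. t=1 → R at (9,5); v=(-1,-1)
2. t=5 → B at (4,0); v=(-1,1)
3. t=4 → L at (0,4); v=(1,1)
4. t=6 → T at (6,10); v=(1,-1)
5. t=3 → R at (9,7); v=(-1,-1)

Final position: (9,7)
Wall sequence: RBLTR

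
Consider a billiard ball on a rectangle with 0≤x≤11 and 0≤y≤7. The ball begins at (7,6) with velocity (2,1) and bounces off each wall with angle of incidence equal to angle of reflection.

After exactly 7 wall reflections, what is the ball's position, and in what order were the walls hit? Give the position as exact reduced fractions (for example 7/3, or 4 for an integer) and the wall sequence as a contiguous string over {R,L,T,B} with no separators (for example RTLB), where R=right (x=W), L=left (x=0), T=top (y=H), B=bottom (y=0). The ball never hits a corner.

1. t=1 → T at (9,7); v=(2,-1)
2. t=1 → R at (11,6); v=(-2,-1)
3. t=11/2 → L at (0,1/2); v=(2,-1)
4. t=1/2 → B at (1,0); v=(2,1)
5. t=5 → R at (11,5); v=(-2,1)
6. t=2 → T at (7,7); v=(-2,-1)
7. t=7/2 → L at (0,7/2); v=(2,-1)

Final position: (0,7/2)
Wall sequence: TRLBRTL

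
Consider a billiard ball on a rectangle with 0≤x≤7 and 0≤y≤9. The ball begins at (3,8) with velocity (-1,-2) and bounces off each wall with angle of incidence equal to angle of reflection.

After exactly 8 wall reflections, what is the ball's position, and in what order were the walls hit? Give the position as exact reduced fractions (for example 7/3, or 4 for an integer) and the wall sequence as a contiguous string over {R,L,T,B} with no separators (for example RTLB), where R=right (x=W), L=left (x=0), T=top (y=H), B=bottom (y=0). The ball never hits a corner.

1. t=3 → L at (0,2); v=(1,-2)
2. t=1 → B at (1,0); v=(1,2)
3. t=9/2 → T at (11/2,9); v=(1,-2)
4. t=3/2 → R at (7,6); v=(-1,-2)
5. t=3 → B at (4,0); v=(-1,2)
6. t=4 → L at (0,8); v=(1,2)
7. t=1/2 → T at (1/2,9); v=(1,-2)
8. t=9/2 → B at (5,0); v=(1,2)

Final position: (5,0)
Wall sequence: LBTRBLTB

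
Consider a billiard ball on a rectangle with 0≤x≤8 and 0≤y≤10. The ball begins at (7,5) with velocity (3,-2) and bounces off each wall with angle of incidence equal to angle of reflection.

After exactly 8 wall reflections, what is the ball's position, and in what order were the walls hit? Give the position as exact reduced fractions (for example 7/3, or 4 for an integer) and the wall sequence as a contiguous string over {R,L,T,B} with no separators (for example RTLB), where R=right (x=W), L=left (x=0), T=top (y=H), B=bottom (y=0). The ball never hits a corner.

Final position: (7/2,0)
Wall sequence: RBLRTLRB

1. t=1/3 → R at (8,13/3); v=(-3,-2)
2. t=13/6 → B at (3/2,0); v=(-3,2)
3. t=1/2 → L at (0,1); v=(3,2)
4. t=8/3 → R at (8,19/3); v=(-3,2)
5. t=11/6 → T at (5/2,10); v=(-3,-2)
6. t=5/6 → L at (0,25/3); v=(3,-2)
7. t=8/3 → R at (8,3); v=(-3,-2)
8. t=3/2 → B at (7/2,0); v=(-3,2)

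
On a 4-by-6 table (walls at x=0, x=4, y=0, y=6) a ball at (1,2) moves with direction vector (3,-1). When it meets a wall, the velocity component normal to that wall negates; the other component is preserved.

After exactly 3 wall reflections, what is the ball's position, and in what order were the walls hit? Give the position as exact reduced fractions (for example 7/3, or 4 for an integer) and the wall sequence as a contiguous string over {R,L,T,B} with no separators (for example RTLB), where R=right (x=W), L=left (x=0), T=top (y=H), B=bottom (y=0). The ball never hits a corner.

Final position: (0,1/3)
Wall sequence: RBL

1. t=1 → R at (4,1); v=(-3,-1)
2. t=1 → B at (1,0); v=(-3,1)
3. t=1/3 → L at (0,1/3); v=(3,1)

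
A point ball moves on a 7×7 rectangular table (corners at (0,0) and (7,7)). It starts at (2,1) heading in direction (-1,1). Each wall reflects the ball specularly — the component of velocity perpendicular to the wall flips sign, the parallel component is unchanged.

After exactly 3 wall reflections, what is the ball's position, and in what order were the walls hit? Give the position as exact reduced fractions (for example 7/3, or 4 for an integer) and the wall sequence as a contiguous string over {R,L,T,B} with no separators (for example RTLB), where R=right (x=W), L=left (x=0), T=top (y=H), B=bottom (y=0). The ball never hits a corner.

1. t=2 → L at (0,3); v=(1,1)
2. t=4 → T at (4,7); v=(1,-1)
3. t=3 → R at (7,4); v=(-1,-1)

Final position: (7,4)
Wall sequence: LTR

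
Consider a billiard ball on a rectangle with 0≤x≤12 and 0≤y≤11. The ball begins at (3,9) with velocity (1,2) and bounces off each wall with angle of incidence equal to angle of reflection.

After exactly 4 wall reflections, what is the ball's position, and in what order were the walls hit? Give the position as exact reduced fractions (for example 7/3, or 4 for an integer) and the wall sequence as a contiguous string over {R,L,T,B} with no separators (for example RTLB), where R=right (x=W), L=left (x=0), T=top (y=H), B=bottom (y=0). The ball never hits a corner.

1. t=1 → T at (4,11); v=(1,-2)
2. t=11/2 → B at (19/2,0); v=(1,2)
3. t=5/2 → R at (12,5); v=(-1,2)
4. t=3 → T at (9,11); v=(-1,-2)

Final position: (9,11)
Wall sequence: TBRT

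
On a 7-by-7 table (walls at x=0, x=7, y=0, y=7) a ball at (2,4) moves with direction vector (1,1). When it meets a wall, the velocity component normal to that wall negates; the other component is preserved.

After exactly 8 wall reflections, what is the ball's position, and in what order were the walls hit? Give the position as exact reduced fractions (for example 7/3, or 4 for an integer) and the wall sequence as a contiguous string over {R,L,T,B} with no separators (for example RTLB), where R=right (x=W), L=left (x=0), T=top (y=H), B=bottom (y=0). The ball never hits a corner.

1. t=3 → T at (5,7); v=(1,-1)
2. t=2 → R at (7,5); v=(-1,-1)
3. t=5 → B at (2,0); v=(-1,1)
4. t=2 → L at (0,2); v=(1,1)
5. t=5 → T at (5,7); v=(1,-1)
6. t=2 → R at (7,5); v=(-1,-1)
7. t=5 → B at (2,0); v=(-1,1)
8. t=2 → L at (0,2); v=(1,1)

Final position: (0,2)
Wall sequence: TRBLTRBL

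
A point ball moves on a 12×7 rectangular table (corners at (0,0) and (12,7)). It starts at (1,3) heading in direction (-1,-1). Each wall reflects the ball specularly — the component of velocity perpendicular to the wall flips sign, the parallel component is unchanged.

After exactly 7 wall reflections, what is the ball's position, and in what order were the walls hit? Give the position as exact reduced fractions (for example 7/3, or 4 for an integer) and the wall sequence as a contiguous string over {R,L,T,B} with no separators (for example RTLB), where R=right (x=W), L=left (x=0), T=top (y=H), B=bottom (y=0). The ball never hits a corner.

1. t=1 → L at (0,2); v=(1,-1)
2. t=2 → B at (2,0); v=(1,1)
3. t=7 → T at (9,7); v=(1,-1)
4. t=3 → R at (12,4); v=(-1,-1)
5. t=4 → B at (8,0); v=(-1,1)
6. t=7 → T at (1,7); v=(-1,-1)
7. t=1 → L at (0,6); v=(1,-1)

Final position: (0,6)
Wall sequence: LBTRBTL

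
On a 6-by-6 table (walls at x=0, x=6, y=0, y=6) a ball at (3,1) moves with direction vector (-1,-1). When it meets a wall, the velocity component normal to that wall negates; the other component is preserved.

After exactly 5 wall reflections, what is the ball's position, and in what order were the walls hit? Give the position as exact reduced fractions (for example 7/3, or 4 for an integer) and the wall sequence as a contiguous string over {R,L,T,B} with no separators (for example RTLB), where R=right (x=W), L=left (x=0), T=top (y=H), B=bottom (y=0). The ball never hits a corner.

Final position: (2,0)
Wall sequence: BLTRB

1. t=1 → B at (2,0); v=(-1,1)
2. t=2 → L at (0,2); v=(1,1)
3. t=4 → T at (4,6); v=(1,-1)
4. t=2 → R at (6,4); v=(-1,-1)
5. t=4 → B at (2,0); v=(-1,1)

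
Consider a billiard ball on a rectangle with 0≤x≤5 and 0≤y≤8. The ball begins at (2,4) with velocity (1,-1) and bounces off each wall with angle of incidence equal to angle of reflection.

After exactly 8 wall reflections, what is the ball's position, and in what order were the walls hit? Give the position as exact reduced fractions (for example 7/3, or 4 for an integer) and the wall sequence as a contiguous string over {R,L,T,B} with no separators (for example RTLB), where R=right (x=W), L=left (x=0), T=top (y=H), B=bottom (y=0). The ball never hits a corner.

1. t=3 → R at (5,1); v=(-1,-1)
2. t=1 → B at (4,0); v=(-1,1)
3. t=4 → L at (0,4); v=(1,1)
4. t=4 → T at (4,8); v=(1,-1)
5. t=1 → R at (5,7); v=(-1,-1)
6. t=5 → L at (0,2); v=(1,-1)
7. t=2 → B at (2,0); v=(1,1)
8. t=3 → R at (5,3); v=(-1,1)

Final position: (5,3)
Wall sequence: RBLTRLBR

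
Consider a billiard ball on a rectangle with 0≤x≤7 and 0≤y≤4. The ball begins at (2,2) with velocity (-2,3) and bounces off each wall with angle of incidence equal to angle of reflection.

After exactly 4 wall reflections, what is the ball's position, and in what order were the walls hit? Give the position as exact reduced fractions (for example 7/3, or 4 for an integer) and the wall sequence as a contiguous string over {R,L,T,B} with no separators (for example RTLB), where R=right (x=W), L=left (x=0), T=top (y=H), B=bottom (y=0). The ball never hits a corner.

Final position: (14/3,4)
Wall sequence: TLBT

1. t=2/3 → T at (2/3,4); v=(-2,-3)
2. t=1/3 → L at (0,3); v=(2,-3)
3. t=1 → B at (2,0); v=(2,3)
4. t=4/3 → T at (14/3,4); v=(2,-3)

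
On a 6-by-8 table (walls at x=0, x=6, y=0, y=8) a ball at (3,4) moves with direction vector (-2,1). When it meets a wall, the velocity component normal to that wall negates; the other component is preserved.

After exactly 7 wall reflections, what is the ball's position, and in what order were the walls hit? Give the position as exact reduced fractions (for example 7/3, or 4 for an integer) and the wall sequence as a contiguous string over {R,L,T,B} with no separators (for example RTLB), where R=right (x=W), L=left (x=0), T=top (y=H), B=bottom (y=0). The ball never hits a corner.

Final position: (0,3/2)
Wall sequence: LTRLRBL

1. t=3/2 → L at (0,11/2); v=(2,1)
2. t=5/2 → T at (5,8); v=(2,-1)
3. t=1/2 → R at (6,15/2); v=(-2,-1)
4. t=3 → L at (0,9/2); v=(2,-1)
5. t=3 → R at (6,3/2); v=(-2,-1)
6. t=3/2 → B at (3,0); v=(-2,1)
7. t=3/2 → L at (0,3/2); v=(2,1)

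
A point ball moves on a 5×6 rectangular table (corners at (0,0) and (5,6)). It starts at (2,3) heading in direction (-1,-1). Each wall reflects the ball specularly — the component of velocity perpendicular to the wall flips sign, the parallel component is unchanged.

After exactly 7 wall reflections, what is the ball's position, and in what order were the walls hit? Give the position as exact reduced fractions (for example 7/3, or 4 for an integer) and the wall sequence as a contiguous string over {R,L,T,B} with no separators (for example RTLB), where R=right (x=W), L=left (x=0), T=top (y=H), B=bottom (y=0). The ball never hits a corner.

1. t=2 → L at (0,1); v=(1,-1)
2. t=1 → B at (1,0); v=(1,1)
3. t=4 → R at (5,4); v=(-1,1)
4. t=2 → T at (3,6); v=(-1,-1)
5. t=3 → L at (0,3); v=(1,-1)
6. t=3 → B at (3,0); v=(1,1)
7. t=2 → R at (5,2); v=(-1,1)

Final position: (5,2)
Wall sequence: LBRTLBR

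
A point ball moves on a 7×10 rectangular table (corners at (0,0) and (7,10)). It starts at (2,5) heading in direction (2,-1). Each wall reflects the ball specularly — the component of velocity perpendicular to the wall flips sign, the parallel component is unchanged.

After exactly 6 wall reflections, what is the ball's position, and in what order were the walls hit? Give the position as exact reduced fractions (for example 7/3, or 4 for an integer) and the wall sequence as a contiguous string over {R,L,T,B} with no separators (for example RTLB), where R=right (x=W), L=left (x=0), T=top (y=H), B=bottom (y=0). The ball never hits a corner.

1. t=5/2 → R at (7,5/2); v=(-2,-1)
2. t=5/2 → B at (2,0); v=(-2,1)
3. t=1 → L at (0,1); v=(2,1)
4. t=7/2 → R at (7,9/2); v=(-2,1)
5. t=7/2 → L at (0,8); v=(2,1)
6. t=2 → T at (4,10); v=(2,-1)

Final position: (4,10)
Wall sequence: RBLRLT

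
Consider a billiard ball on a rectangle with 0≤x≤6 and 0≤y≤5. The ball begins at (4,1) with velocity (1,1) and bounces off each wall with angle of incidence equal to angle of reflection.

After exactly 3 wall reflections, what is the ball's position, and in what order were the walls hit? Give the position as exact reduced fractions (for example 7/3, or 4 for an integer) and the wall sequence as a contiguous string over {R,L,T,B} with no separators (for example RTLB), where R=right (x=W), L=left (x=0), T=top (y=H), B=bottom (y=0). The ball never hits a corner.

Final position: (0,1)
Wall sequence: RTL

1. t=2 → R at (6,3); v=(-1,1)
2. t=2 → T at (4,5); v=(-1,-1)
3. t=4 → L at (0,1); v=(1,-1)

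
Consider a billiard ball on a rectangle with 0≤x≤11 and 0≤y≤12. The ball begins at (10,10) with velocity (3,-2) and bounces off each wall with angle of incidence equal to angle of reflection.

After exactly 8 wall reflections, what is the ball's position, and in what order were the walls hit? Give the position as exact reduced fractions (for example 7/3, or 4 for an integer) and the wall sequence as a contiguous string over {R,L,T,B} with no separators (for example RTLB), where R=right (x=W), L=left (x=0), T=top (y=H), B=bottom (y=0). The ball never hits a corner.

1. t=1/3 → R at (11,28/3); v=(-3,-2)
2. t=11/3 → L at (0,2); v=(3,-2)
3. t=1 → B at (3,0); v=(3,2)
4. t=8/3 → R at (11,16/3); v=(-3,2)
5. t=10/3 → T at (1,12); v=(-3,-2)
6. t=1/3 → L at (0,34/3); v=(3,-2)
7. t=11/3 → R at (11,4); v=(-3,-2)
8. t=2 → B at (5,0); v=(-3,2)

Final position: (5,0)
Wall sequence: RLBRTLRB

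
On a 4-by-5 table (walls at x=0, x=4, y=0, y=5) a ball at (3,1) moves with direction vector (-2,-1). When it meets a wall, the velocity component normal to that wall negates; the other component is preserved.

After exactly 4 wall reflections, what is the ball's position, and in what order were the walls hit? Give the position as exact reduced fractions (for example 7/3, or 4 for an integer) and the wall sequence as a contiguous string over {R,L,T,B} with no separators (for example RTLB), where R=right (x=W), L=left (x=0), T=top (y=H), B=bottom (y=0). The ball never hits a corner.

Final position: (0,9/2)
Wall sequence: BLRL

1. t=1 → B at (1,0); v=(-2,1)
2. t=1/2 → L at (0,1/2); v=(2,1)
3. t=2 → R at (4,5/2); v=(-2,1)
4. t=2 → L at (0,9/2); v=(2,1)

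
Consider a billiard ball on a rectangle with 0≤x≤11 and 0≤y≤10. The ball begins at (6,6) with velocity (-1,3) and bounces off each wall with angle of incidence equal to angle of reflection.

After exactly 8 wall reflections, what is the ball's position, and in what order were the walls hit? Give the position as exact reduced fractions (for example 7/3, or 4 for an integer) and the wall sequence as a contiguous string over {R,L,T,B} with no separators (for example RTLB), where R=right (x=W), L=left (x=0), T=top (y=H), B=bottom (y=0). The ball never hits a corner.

Final position: (10,0)
Wall sequence: TBLTBTRB

1. t=4/3 → T at (14/3,10); v=(-1,-3)
2. t=10/3 → B at (4/3,0); v=(-1,3)
3. t=4/3 → L at (0,4); v=(1,3)
4. t=2 → T at (2,10); v=(1,-3)
5. t=10/3 → B at (16/3,0); v=(1,3)
6. t=10/3 → T at (26/3,10); v=(1,-3)
7. t=7/3 → R at (11,3); v=(-1,-3)
8. t=1 → B at (10,0); v=(-1,3)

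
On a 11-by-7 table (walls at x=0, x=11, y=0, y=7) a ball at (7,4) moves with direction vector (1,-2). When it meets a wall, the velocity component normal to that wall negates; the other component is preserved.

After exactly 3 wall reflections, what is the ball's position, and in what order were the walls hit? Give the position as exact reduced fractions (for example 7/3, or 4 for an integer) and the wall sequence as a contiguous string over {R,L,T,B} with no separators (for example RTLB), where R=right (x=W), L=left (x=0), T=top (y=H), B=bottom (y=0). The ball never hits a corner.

1. t=2 → B at (9,0); v=(1,2)
2. t=2 → R at (11,4); v=(-1,2)
3. t=3/2 → T at (19/2,7); v=(-1,-2)

Final position: (19/2,7)
Wall sequence: BRT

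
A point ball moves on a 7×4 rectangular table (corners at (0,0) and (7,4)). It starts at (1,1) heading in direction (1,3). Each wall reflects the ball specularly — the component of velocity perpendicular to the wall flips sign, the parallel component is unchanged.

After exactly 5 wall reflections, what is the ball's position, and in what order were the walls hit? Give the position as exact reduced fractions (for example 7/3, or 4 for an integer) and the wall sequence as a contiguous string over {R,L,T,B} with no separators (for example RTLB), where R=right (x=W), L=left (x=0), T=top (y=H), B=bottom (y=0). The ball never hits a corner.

1. t=1 → T at (2,4); v=(1,-3)
2. t=4/3 → B at (10/3,0); v=(1,3)
3. t=4/3 → T at (14/3,4); v=(1,-3)
4. t=4/3 → B at (6,0); v=(1,3)
5. t=1 → R at (7,3); v=(-1,3)

Final position: (7,3)
Wall sequence: TBTBR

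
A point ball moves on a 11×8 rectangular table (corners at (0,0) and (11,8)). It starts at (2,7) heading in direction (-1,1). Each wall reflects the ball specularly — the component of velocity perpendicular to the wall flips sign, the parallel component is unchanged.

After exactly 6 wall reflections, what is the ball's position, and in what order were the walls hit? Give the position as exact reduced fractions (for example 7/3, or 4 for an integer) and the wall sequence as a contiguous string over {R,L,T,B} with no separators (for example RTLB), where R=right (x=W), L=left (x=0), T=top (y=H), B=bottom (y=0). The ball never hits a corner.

Final position: (0,1)
Wall sequence: TLBRTL

1. t=1 → T at (1,8); v=(-1,-1)
2. t=1 → L at (0,7); v=(1,-1)
3. t=7 → B at (7,0); v=(1,1)
4. t=4 → R at (11,4); v=(-1,1)
5. t=4 → T at (7,8); v=(-1,-1)
6. t=7 → L at (0,1); v=(1,-1)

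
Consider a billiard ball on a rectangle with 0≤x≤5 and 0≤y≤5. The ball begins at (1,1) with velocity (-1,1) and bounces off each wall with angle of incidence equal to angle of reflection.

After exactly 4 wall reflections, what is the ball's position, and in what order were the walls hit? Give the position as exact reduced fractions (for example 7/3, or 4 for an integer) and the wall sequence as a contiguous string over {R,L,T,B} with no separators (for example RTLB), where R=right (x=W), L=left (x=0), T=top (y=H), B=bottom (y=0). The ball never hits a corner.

Final position: (2,0)
Wall sequence: LTRB

1. t=1 → L at (0,2); v=(1,1)
2. t=3 → T at (3,5); v=(1,-1)
3. t=2 → R at (5,3); v=(-1,-1)
4. t=3 → B at (2,0); v=(-1,1)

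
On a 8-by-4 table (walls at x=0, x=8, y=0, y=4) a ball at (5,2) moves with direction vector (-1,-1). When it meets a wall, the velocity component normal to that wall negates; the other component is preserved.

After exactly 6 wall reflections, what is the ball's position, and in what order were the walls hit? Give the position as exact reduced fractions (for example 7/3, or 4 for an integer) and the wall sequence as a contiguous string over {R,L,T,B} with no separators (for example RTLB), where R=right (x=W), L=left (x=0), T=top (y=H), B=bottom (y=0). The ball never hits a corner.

1. t=2 → B at (3,0); v=(-1,1)
2. t=3 → L at (0,3); v=(1,1)
3. t=1 → T at (1,4); v=(1,-1)
4. t=4 → B at (5,0); v=(1,1)
5. t=3 → R at (8,3); v=(-1,1)
6. t=1 → T at (7,4); v=(-1,-1)

Final position: (7,4)
Wall sequence: BLTBRT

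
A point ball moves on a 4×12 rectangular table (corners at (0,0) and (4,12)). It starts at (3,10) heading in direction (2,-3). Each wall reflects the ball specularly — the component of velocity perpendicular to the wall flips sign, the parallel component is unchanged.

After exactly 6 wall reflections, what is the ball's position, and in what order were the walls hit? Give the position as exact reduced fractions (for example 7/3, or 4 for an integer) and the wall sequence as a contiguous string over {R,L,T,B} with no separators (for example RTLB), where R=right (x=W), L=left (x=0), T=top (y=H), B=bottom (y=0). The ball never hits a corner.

1. t=1/2 → R at (4,17/2); v=(-2,-3)
2. t=2 → L at (0,5/2); v=(2,-3)
3. t=5/6 → B at (5/3,0); v=(2,3)
4. t=7/6 → R at (4,7/2); v=(-2,3)
5. t=2 → L at (0,19/2); v=(2,3)
6. t=5/6 → T at (5/3,12); v=(2,-3)

Final position: (5/3,12)
Wall sequence: RLBRLT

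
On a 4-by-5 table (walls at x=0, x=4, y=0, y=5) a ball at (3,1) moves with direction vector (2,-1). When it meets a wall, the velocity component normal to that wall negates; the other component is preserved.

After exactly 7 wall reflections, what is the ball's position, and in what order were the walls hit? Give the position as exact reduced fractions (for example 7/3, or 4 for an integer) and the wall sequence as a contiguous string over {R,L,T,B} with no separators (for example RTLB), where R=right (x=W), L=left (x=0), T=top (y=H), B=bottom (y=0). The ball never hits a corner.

1. t=1/2 → R at (4,1/2); v=(-2,-1)
2. t=1/2 → B at (3,0); v=(-2,1)
3. t=3/2 → L at (0,3/2); v=(2,1)
4. t=2 → R at (4,7/2); v=(-2,1)
5. t=3/2 → T at (1,5); v=(-2,-1)
6. t=1/2 → L at (0,9/2); v=(2,-1)
7. t=2 → R at (4,5/2); v=(-2,-1)

Final position: (4,5/2)
Wall sequence: RBLRTLR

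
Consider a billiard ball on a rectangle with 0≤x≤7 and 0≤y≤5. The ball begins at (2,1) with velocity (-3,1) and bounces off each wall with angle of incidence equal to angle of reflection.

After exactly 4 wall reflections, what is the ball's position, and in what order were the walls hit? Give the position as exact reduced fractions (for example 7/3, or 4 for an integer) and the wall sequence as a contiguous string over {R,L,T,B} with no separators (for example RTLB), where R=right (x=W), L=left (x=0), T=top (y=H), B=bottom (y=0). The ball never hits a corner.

1. t=2/3 → L at (0,5/3); v=(3,1)
2. t=7/3 → R at (7,4); v=(-3,1)
3. t=1 → T at (4,5); v=(-3,-1)
4. t=4/3 → L at (0,11/3); v=(3,-1)

Final position: (0,11/3)
Wall sequence: LRTL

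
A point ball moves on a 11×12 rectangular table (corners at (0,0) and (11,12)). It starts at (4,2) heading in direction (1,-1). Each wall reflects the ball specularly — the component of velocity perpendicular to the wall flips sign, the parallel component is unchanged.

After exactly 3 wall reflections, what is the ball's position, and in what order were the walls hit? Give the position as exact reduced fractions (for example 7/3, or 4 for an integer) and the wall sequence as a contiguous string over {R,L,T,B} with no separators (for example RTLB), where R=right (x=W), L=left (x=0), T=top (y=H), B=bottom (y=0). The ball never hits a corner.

1. t=2 → B at (6,0); v=(1,1)
2. t=5 → R at (11,5); v=(-1,1)
3. t=7 → T at (4,12); v=(-1,-1)

Final position: (4,12)
Wall sequence: BRT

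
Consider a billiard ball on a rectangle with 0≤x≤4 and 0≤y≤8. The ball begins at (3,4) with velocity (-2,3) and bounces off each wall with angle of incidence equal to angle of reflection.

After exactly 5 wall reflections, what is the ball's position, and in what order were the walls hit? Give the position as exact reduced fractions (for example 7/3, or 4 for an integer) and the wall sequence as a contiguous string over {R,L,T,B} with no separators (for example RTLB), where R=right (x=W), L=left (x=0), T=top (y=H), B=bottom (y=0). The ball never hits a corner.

1. t=4/3 → T at (1/3,8); v=(-2,-3)
2. t=1/6 → L at (0,15/2); v=(2,-3)
3. t=2 → R at (4,3/2); v=(-2,-3)
4. t=1/2 → B at (3,0); v=(-2,3)
5. t=3/2 → L at (0,9/2); v=(2,3)

Final position: (0,9/2)
Wall sequence: TLRBL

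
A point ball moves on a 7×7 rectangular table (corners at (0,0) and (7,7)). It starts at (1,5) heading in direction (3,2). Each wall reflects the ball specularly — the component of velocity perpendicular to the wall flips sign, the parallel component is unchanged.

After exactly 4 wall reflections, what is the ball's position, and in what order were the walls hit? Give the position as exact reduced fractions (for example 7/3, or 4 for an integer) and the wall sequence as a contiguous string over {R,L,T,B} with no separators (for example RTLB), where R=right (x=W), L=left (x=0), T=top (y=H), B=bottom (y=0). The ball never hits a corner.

1. t=1 → T at (4,7); v=(3,-2)
2. t=1 → R at (7,5); v=(-3,-2)
3. t=7/3 → L at (0,1/3); v=(3,-2)
4. t=1/6 → B at (1/2,0); v=(3,2)

Final position: (1/2,0)
Wall sequence: TRLB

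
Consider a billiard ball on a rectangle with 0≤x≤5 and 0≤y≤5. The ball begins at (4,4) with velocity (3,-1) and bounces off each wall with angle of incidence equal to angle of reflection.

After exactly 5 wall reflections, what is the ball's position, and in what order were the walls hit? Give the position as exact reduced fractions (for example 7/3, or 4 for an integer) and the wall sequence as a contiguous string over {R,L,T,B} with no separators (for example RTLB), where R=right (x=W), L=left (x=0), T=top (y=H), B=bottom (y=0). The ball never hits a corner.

Final position: (0,4/3)
Wall sequence: RLRBL

1. t=1/3 → R at (5,11/3); v=(-3,-1)
2. t=5/3 → L at (0,2); v=(3,-1)
3. t=5/3 → R at (5,1/3); v=(-3,-1)
4. t=1/3 → B at (4,0); v=(-3,1)
5. t=4/3 → L at (0,4/3); v=(3,1)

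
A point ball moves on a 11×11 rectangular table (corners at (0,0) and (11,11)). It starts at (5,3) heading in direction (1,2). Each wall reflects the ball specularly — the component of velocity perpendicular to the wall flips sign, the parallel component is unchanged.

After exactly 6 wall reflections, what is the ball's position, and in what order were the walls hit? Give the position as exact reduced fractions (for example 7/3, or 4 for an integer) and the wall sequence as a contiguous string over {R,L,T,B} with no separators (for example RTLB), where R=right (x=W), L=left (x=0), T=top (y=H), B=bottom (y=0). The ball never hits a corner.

Final position: (7/2,0)
Wall sequence: TRBTLB

1. t=4 → T at (9,11); v=(1,-2)
2. t=2 → R at (11,7); v=(-1,-2)
3. t=7/2 → B at (15/2,0); v=(-1,2)
4. t=11/2 → T at (2,11); v=(-1,-2)
5. t=2 → L at (0,7); v=(1,-2)
6. t=7/2 → B at (7/2,0); v=(1,2)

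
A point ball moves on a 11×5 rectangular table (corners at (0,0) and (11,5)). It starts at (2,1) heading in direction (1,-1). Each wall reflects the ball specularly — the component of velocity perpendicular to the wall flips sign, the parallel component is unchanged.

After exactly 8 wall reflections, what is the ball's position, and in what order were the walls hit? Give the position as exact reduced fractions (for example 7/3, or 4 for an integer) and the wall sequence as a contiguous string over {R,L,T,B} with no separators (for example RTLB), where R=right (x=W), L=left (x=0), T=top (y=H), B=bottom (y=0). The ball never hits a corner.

Final position: (6,5)
Wall sequence: BTRBTLBT

1. t=1 → B at (3,0); v=(1,1)
2. t=5 → T at (8,5); v=(1,-1)
3. t=3 → R at (11,2); v=(-1,-1)
4. t=2 → B at (9,0); v=(-1,1)
5. t=5 → T at (4,5); v=(-1,-1)
6. t=4 → L at (0,1); v=(1,-1)
7. t=1 → B at (1,0); v=(1,1)
8. t=5 → T at (6,5); v=(1,-1)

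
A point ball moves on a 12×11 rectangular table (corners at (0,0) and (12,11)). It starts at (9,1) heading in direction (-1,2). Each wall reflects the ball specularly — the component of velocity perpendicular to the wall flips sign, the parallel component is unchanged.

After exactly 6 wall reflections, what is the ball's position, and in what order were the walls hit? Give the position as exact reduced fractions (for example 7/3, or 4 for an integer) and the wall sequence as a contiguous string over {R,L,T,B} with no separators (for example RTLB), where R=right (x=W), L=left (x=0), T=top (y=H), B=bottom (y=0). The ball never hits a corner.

Final position: (23/2,0)
Wall sequence: TLBTRB

1. t=5 → T at (4,11); v=(-1,-2)
2. t=4 → L at (0,3); v=(1,-2)
3. t=3/2 → B at (3/2,0); v=(1,2)
4. t=11/2 → T at (7,11); v=(1,-2)
5. t=5 → R at (12,1); v=(-1,-2)
6. t=1/2 → B at (23/2,0); v=(-1,2)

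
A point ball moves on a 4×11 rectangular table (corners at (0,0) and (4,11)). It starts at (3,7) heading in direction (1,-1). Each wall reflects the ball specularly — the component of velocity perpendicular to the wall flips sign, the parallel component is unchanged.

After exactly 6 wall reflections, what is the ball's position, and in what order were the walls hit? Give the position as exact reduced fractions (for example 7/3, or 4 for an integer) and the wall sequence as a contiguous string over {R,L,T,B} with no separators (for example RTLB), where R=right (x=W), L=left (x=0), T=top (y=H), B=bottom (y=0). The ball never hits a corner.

1. t=1 → R at (4,6); v=(-1,-1)
2. t=4 → L at (0,2); v=(1,-1)
3. t=2 → B at (2,0); v=(1,1)
4. t=2 → R at (4,2); v=(-1,1)
5. t=4 → L at (0,6); v=(1,1)
6. t=4 → R at (4,10); v=(-1,1)

Final position: (4,10)
Wall sequence: RLBRLR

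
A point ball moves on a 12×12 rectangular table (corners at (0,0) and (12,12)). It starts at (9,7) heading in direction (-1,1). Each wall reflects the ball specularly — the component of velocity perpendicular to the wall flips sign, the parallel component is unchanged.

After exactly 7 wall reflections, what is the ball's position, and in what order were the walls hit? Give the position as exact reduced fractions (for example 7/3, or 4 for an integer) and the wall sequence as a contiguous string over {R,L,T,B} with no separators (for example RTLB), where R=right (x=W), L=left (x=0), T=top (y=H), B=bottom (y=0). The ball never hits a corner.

Final position: (8,0)
Wall sequence: TLBRTLB

1. t=5 → T at (4,12); v=(-1,-1)
2. t=4 → L at (0,8); v=(1,-1)
3. t=8 → B at (8,0); v=(1,1)
4. t=4 → R at (12,4); v=(-1,1)
5. t=8 → T at (4,12); v=(-1,-1)
6. t=4 → L at (0,8); v=(1,-1)
7. t=8 → B at (8,0); v=(1,1)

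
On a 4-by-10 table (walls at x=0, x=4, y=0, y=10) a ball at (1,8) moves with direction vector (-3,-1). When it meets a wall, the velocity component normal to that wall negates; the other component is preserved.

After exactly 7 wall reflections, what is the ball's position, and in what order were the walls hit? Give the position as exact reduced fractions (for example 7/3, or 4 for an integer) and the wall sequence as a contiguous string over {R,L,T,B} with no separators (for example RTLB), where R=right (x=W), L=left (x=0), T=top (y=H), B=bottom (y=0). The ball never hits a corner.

Final position: (1,0)
Wall sequence: LRLRLRB

1. t=1/3 → L at (0,23/3); v=(3,-1)
2. t=4/3 → R at (4,19/3); v=(-3,-1)
3. t=4/3 → L at (0,5); v=(3,-1)
4. t=4/3 → R at (4,11/3); v=(-3,-1)
5. t=4/3 → L at (0,7/3); v=(3,-1)
6. t=4/3 → R at (4,1); v=(-3,-1)
7. t=1 → B at (1,0); v=(-3,1)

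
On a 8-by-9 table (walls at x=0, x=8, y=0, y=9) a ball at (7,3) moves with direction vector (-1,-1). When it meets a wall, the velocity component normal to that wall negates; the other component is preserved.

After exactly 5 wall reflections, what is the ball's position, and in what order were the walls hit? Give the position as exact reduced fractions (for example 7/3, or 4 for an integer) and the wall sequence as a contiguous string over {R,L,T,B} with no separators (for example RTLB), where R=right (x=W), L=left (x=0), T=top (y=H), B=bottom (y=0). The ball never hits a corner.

Final position: (2,0)
Wall sequence: BLTRB

1. t=3 → B at (4,0); v=(-1,1)
2. t=4 → L at (0,4); v=(1,1)
3. t=5 → T at (5,9); v=(1,-1)
4. t=3 → R at (8,6); v=(-1,-1)
5. t=6 → B at (2,0); v=(-1,1)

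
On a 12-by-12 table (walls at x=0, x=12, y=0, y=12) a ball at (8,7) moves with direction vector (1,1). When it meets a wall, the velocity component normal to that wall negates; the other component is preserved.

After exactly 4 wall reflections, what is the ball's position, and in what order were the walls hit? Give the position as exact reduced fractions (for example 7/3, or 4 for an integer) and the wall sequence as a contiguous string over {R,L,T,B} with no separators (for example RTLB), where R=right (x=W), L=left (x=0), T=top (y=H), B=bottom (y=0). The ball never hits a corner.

Final position: (1,0)
Wall sequence: RTLB

1. t=4 → R at (12,11); v=(-1,1)
2. t=1 → T at (11,12); v=(-1,-1)
3. t=11 → L at (0,1); v=(1,-1)
4. t=1 → B at (1,0); v=(1,1)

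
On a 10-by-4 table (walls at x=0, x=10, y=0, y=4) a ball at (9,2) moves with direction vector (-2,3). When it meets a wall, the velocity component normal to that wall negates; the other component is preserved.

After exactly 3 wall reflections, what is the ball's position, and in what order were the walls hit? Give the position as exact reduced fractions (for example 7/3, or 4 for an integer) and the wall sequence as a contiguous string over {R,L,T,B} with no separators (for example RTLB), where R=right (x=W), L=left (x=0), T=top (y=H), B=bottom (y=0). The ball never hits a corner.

Final position: (7/3,4)
Wall sequence: TBT

1. t=2/3 → T at (23/3,4); v=(-2,-3)
2. t=4/3 → B at (5,0); v=(-2,3)
3. t=4/3 → T at (7/3,4); v=(-2,-3)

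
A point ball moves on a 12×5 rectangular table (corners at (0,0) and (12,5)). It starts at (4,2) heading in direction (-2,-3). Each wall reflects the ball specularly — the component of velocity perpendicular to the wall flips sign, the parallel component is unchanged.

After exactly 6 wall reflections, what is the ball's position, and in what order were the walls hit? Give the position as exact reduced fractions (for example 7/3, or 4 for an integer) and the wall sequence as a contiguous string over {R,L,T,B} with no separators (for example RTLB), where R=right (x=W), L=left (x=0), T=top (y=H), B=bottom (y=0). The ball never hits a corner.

Final position: (32/3,0)
Wall sequence: BLTBTB

1. t=2/3 → B at (8/3,0); v=(-2,3)
2. t=4/3 → L at (0,4); v=(2,3)
3. t=1/3 → T at (2/3,5); v=(2,-3)
4. t=5/3 → B at (4,0); v=(2,3)
5. t=5/3 → T at (22/3,5); v=(2,-3)
6. t=5/3 → B at (32/3,0); v=(2,3)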